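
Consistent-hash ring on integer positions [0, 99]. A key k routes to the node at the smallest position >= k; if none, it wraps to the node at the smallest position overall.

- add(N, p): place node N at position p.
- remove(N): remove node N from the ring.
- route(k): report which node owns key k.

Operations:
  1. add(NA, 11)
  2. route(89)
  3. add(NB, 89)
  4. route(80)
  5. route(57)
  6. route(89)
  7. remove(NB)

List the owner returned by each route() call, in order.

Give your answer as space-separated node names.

Op 1: add NA@11 -> ring=[11:NA]
Op 2: route key 89: none >= 89, wrap to smallest pos 11 -> NA
Op 3: add NB@89 -> ring=[11:NA,89:NB]
Op 4: route key 80: smallest pos >= 80 is 89 -> NB
Op 5: route key 57: smallest pos >= 57 is 89 -> NB
Op 6: route key 89: smallest pos >= 89 is 89 -> NB
Op 7: remove NB -> ring=[11:NA]

Answer: NA NB NB NB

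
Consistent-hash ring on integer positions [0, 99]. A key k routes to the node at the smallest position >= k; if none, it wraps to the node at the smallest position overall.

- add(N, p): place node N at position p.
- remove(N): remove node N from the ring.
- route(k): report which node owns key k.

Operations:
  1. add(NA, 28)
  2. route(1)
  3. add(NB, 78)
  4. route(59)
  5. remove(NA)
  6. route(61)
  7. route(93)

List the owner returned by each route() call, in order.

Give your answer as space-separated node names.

Op 1: add NA@28 -> ring=[28:NA]
Op 2: route key 1: smallest pos >= 1 is 28 -> NA
Op 3: add NB@78 -> ring=[28:NA,78:NB]
Op 4: route key 59: smallest pos >= 59 is 78 -> NB
Op 5: remove NA -> ring=[78:NB]
Op 6: route key 61: smallest pos >= 61 is 78 -> NB
Op 7: route key 93: none >= 93, wrap to smallest pos 78 -> NB

Answer: NA NB NB NB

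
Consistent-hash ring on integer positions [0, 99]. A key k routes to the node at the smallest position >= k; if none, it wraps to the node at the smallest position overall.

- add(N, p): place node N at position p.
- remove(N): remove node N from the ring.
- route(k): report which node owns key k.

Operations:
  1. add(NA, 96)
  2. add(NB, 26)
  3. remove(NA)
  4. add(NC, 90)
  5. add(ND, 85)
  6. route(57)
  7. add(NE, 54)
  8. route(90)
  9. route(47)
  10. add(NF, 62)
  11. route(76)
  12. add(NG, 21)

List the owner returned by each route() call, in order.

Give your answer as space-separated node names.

Answer: ND NC NE ND

Derivation:
Op 1: add NA@96 -> ring=[96:NA]
Op 2: add NB@26 -> ring=[26:NB,96:NA]
Op 3: remove NA -> ring=[26:NB]
Op 4: add NC@90 -> ring=[26:NB,90:NC]
Op 5: add ND@85 -> ring=[26:NB,85:ND,90:NC]
Op 6: route key 57: smallest pos >= 57 is 85 -> ND
Op 7: add NE@54 -> ring=[26:NB,54:NE,85:ND,90:NC]
Op 8: route key 90: smallest pos >= 90 is 90 -> NC
Op 9: route key 47: smallest pos >= 47 is 54 -> NE
Op 10: add NF@62 -> ring=[26:NB,54:NE,62:NF,85:ND,90:NC]
Op 11: route key 76: smallest pos >= 76 is 85 -> ND
Op 12: add NG@21 -> ring=[21:NG,26:NB,54:NE,62:NF,85:ND,90:NC]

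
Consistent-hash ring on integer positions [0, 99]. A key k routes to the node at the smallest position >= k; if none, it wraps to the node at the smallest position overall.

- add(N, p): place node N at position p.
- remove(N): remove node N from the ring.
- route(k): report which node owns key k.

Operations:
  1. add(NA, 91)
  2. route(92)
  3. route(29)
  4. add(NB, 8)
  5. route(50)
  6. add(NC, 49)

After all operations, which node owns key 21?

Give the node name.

Op 1: add NA@91 -> ring=[91:NA]
Op 2: route key 92: none >= 92, wrap to smallest pos 91 -> NA
Op 3: route key 29: smallest pos >= 29 is 91 -> NA
Op 4: add NB@8 -> ring=[8:NB,91:NA]
Op 5: route key 50: smallest pos >= 50 is 91 -> NA
Op 6: add NC@49 -> ring=[8:NB,49:NC,91:NA]
Final route key 21: smallest pos >= 21 is 49 -> NC

Answer: NC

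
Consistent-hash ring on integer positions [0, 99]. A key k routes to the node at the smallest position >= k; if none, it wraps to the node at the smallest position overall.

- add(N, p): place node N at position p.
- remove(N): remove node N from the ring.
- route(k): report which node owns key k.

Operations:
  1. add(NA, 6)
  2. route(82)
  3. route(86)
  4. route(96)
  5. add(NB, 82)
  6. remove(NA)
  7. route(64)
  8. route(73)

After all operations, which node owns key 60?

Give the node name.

Answer: NB

Derivation:
Op 1: add NA@6 -> ring=[6:NA]
Op 2: route key 82: none >= 82, wrap to smallest pos 6 -> NA
Op 3: route key 86: none >= 86, wrap to smallest pos 6 -> NA
Op 4: route key 96: none >= 96, wrap to smallest pos 6 -> NA
Op 5: add NB@82 -> ring=[6:NA,82:NB]
Op 6: remove NA -> ring=[82:NB]
Op 7: route key 64: smallest pos >= 64 is 82 -> NB
Op 8: route key 73: smallest pos >= 73 is 82 -> NB
Final route key 60: smallest pos >= 60 is 82 -> NB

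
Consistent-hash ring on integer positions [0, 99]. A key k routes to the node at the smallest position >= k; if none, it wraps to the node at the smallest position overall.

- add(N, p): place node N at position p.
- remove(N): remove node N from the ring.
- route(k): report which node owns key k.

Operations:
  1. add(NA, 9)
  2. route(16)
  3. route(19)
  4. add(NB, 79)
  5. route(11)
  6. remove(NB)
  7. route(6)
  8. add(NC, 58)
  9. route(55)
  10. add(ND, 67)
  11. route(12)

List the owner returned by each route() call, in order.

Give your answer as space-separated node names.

Op 1: add NA@9 -> ring=[9:NA]
Op 2: route key 16: none >= 16, wrap to smallest pos 9 -> NA
Op 3: route key 19: none >= 19, wrap to smallest pos 9 -> NA
Op 4: add NB@79 -> ring=[9:NA,79:NB]
Op 5: route key 11: smallest pos >= 11 is 79 -> NB
Op 6: remove NB -> ring=[9:NA]
Op 7: route key 6: smallest pos >= 6 is 9 -> NA
Op 8: add NC@58 -> ring=[9:NA,58:NC]
Op 9: route key 55: smallest pos >= 55 is 58 -> NC
Op 10: add ND@67 -> ring=[9:NA,58:NC,67:ND]
Op 11: route key 12: smallest pos >= 12 is 58 -> NC

Answer: NA NA NB NA NC NC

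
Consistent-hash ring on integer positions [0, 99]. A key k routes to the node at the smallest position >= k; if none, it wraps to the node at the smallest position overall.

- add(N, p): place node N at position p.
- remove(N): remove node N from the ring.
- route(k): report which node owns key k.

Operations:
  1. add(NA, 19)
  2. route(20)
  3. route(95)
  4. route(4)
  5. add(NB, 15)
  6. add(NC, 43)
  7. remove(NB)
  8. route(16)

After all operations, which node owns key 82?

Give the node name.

Answer: NA

Derivation:
Op 1: add NA@19 -> ring=[19:NA]
Op 2: route key 20: none >= 20, wrap to smallest pos 19 -> NA
Op 3: route key 95: none >= 95, wrap to smallest pos 19 -> NA
Op 4: route key 4: smallest pos >= 4 is 19 -> NA
Op 5: add NB@15 -> ring=[15:NB,19:NA]
Op 6: add NC@43 -> ring=[15:NB,19:NA,43:NC]
Op 7: remove NB -> ring=[19:NA,43:NC]
Op 8: route key 16: smallest pos >= 16 is 19 -> NA
Final route key 82: none >= 82, wrap to smallest pos 19 -> NA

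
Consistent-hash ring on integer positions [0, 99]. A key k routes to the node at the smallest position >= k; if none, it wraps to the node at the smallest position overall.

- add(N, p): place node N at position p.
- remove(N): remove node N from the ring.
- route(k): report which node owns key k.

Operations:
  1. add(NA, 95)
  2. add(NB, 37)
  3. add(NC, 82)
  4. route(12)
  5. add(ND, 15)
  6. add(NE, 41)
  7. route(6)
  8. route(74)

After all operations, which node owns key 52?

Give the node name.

Answer: NC

Derivation:
Op 1: add NA@95 -> ring=[95:NA]
Op 2: add NB@37 -> ring=[37:NB,95:NA]
Op 3: add NC@82 -> ring=[37:NB,82:NC,95:NA]
Op 4: route key 12: smallest pos >= 12 is 37 -> NB
Op 5: add ND@15 -> ring=[15:ND,37:NB,82:NC,95:NA]
Op 6: add NE@41 -> ring=[15:ND,37:NB,41:NE,82:NC,95:NA]
Op 7: route key 6: smallest pos >= 6 is 15 -> ND
Op 8: route key 74: smallest pos >= 74 is 82 -> NC
Final route key 52: smallest pos >= 52 is 82 -> NC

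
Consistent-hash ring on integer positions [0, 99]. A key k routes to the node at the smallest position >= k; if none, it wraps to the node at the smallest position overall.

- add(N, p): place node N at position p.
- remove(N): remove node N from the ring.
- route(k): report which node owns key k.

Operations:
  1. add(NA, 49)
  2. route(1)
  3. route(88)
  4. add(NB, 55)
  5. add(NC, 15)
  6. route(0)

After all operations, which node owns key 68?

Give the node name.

Op 1: add NA@49 -> ring=[49:NA]
Op 2: route key 1: smallest pos >= 1 is 49 -> NA
Op 3: route key 88: none >= 88, wrap to smallest pos 49 -> NA
Op 4: add NB@55 -> ring=[49:NA,55:NB]
Op 5: add NC@15 -> ring=[15:NC,49:NA,55:NB]
Op 6: route key 0: smallest pos >= 0 is 15 -> NC
Final route key 68: none >= 68, wrap to smallest pos 15 -> NC

Answer: NC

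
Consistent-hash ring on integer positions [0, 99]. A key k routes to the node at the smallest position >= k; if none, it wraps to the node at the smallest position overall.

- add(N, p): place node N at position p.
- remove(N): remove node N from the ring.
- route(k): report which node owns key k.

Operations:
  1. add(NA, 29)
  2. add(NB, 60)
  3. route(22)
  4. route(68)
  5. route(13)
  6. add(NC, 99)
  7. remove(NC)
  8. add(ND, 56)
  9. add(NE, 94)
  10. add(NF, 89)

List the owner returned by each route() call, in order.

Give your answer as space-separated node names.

Op 1: add NA@29 -> ring=[29:NA]
Op 2: add NB@60 -> ring=[29:NA,60:NB]
Op 3: route key 22: smallest pos >= 22 is 29 -> NA
Op 4: route key 68: none >= 68, wrap to smallest pos 29 -> NA
Op 5: route key 13: smallest pos >= 13 is 29 -> NA
Op 6: add NC@99 -> ring=[29:NA,60:NB,99:NC]
Op 7: remove NC -> ring=[29:NA,60:NB]
Op 8: add ND@56 -> ring=[29:NA,56:ND,60:NB]
Op 9: add NE@94 -> ring=[29:NA,56:ND,60:NB,94:NE]
Op 10: add NF@89 -> ring=[29:NA,56:ND,60:NB,89:NF,94:NE]

Answer: NA NA NA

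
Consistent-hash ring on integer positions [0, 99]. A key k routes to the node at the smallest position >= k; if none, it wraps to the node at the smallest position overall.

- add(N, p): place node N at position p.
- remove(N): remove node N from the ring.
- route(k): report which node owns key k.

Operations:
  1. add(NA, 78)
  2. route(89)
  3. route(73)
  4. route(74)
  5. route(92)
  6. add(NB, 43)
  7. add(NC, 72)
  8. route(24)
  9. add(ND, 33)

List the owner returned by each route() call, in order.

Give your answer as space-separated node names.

Op 1: add NA@78 -> ring=[78:NA]
Op 2: route key 89: none >= 89, wrap to smallest pos 78 -> NA
Op 3: route key 73: smallest pos >= 73 is 78 -> NA
Op 4: route key 74: smallest pos >= 74 is 78 -> NA
Op 5: route key 92: none >= 92, wrap to smallest pos 78 -> NA
Op 6: add NB@43 -> ring=[43:NB,78:NA]
Op 7: add NC@72 -> ring=[43:NB,72:NC,78:NA]
Op 8: route key 24: smallest pos >= 24 is 43 -> NB
Op 9: add ND@33 -> ring=[33:ND,43:NB,72:NC,78:NA]

Answer: NA NA NA NA NB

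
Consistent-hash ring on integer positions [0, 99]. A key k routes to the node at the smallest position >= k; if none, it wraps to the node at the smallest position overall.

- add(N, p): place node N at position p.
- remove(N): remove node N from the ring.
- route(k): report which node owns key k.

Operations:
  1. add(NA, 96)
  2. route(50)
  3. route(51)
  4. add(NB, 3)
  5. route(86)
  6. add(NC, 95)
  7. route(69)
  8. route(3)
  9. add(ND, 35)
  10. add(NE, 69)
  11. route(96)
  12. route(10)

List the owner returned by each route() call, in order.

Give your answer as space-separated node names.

Op 1: add NA@96 -> ring=[96:NA]
Op 2: route key 50: smallest pos >= 50 is 96 -> NA
Op 3: route key 51: smallest pos >= 51 is 96 -> NA
Op 4: add NB@3 -> ring=[3:NB,96:NA]
Op 5: route key 86: smallest pos >= 86 is 96 -> NA
Op 6: add NC@95 -> ring=[3:NB,95:NC,96:NA]
Op 7: route key 69: smallest pos >= 69 is 95 -> NC
Op 8: route key 3: smallest pos >= 3 is 3 -> NB
Op 9: add ND@35 -> ring=[3:NB,35:ND,95:NC,96:NA]
Op 10: add NE@69 -> ring=[3:NB,35:ND,69:NE,95:NC,96:NA]
Op 11: route key 96: smallest pos >= 96 is 96 -> NA
Op 12: route key 10: smallest pos >= 10 is 35 -> ND

Answer: NA NA NA NC NB NA ND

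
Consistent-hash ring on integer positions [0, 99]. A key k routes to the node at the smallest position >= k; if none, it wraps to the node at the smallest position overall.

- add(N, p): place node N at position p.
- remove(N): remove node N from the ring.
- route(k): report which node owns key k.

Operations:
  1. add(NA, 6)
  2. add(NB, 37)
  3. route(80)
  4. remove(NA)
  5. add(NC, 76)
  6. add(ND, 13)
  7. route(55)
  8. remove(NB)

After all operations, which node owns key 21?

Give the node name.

Answer: NC

Derivation:
Op 1: add NA@6 -> ring=[6:NA]
Op 2: add NB@37 -> ring=[6:NA,37:NB]
Op 3: route key 80: none >= 80, wrap to smallest pos 6 -> NA
Op 4: remove NA -> ring=[37:NB]
Op 5: add NC@76 -> ring=[37:NB,76:NC]
Op 6: add ND@13 -> ring=[13:ND,37:NB,76:NC]
Op 7: route key 55: smallest pos >= 55 is 76 -> NC
Op 8: remove NB -> ring=[13:ND,76:NC]
Final route key 21: smallest pos >= 21 is 76 -> NC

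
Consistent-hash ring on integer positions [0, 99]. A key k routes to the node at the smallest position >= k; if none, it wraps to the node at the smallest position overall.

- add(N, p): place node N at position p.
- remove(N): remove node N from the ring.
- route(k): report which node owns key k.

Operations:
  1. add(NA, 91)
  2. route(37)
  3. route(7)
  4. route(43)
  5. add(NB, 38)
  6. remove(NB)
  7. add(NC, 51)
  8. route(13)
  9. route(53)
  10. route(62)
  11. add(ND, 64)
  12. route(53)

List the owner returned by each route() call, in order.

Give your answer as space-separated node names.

Answer: NA NA NA NC NA NA ND

Derivation:
Op 1: add NA@91 -> ring=[91:NA]
Op 2: route key 37: smallest pos >= 37 is 91 -> NA
Op 3: route key 7: smallest pos >= 7 is 91 -> NA
Op 4: route key 43: smallest pos >= 43 is 91 -> NA
Op 5: add NB@38 -> ring=[38:NB,91:NA]
Op 6: remove NB -> ring=[91:NA]
Op 7: add NC@51 -> ring=[51:NC,91:NA]
Op 8: route key 13: smallest pos >= 13 is 51 -> NC
Op 9: route key 53: smallest pos >= 53 is 91 -> NA
Op 10: route key 62: smallest pos >= 62 is 91 -> NA
Op 11: add ND@64 -> ring=[51:NC,64:ND,91:NA]
Op 12: route key 53: smallest pos >= 53 is 64 -> ND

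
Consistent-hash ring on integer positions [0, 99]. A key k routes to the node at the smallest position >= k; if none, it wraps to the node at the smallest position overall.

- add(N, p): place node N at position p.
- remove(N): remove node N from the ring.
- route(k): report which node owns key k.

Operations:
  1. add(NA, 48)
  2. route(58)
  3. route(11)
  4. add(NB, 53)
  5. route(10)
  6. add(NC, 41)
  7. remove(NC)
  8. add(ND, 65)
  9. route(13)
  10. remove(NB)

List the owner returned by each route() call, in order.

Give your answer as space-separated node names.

Answer: NA NA NA NA

Derivation:
Op 1: add NA@48 -> ring=[48:NA]
Op 2: route key 58: none >= 58, wrap to smallest pos 48 -> NA
Op 3: route key 11: smallest pos >= 11 is 48 -> NA
Op 4: add NB@53 -> ring=[48:NA,53:NB]
Op 5: route key 10: smallest pos >= 10 is 48 -> NA
Op 6: add NC@41 -> ring=[41:NC,48:NA,53:NB]
Op 7: remove NC -> ring=[48:NA,53:NB]
Op 8: add ND@65 -> ring=[48:NA,53:NB,65:ND]
Op 9: route key 13: smallest pos >= 13 is 48 -> NA
Op 10: remove NB -> ring=[48:NA,65:ND]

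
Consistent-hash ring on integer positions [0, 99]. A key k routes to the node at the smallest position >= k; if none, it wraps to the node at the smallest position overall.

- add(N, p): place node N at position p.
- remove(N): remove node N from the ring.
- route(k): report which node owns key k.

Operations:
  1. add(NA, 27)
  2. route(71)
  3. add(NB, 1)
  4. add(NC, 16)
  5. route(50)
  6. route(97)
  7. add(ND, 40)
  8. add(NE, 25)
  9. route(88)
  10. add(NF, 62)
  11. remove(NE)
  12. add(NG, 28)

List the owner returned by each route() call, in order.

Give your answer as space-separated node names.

Answer: NA NB NB NB

Derivation:
Op 1: add NA@27 -> ring=[27:NA]
Op 2: route key 71: none >= 71, wrap to smallest pos 27 -> NA
Op 3: add NB@1 -> ring=[1:NB,27:NA]
Op 4: add NC@16 -> ring=[1:NB,16:NC,27:NA]
Op 5: route key 50: none >= 50, wrap to smallest pos 1 -> NB
Op 6: route key 97: none >= 97, wrap to smallest pos 1 -> NB
Op 7: add ND@40 -> ring=[1:NB,16:NC,27:NA,40:ND]
Op 8: add NE@25 -> ring=[1:NB,16:NC,25:NE,27:NA,40:ND]
Op 9: route key 88: none >= 88, wrap to smallest pos 1 -> NB
Op 10: add NF@62 -> ring=[1:NB,16:NC,25:NE,27:NA,40:ND,62:NF]
Op 11: remove NE -> ring=[1:NB,16:NC,27:NA,40:ND,62:NF]
Op 12: add NG@28 -> ring=[1:NB,16:NC,27:NA,28:NG,40:ND,62:NF]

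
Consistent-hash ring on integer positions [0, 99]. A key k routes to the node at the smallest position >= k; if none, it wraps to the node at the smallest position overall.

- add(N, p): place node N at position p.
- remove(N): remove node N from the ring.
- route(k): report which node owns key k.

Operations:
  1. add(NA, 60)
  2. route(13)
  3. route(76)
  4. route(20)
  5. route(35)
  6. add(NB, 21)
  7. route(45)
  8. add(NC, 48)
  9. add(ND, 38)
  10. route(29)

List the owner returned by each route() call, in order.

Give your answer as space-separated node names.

Op 1: add NA@60 -> ring=[60:NA]
Op 2: route key 13: smallest pos >= 13 is 60 -> NA
Op 3: route key 76: none >= 76, wrap to smallest pos 60 -> NA
Op 4: route key 20: smallest pos >= 20 is 60 -> NA
Op 5: route key 35: smallest pos >= 35 is 60 -> NA
Op 6: add NB@21 -> ring=[21:NB,60:NA]
Op 7: route key 45: smallest pos >= 45 is 60 -> NA
Op 8: add NC@48 -> ring=[21:NB,48:NC,60:NA]
Op 9: add ND@38 -> ring=[21:NB,38:ND,48:NC,60:NA]
Op 10: route key 29: smallest pos >= 29 is 38 -> ND

Answer: NA NA NA NA NA ND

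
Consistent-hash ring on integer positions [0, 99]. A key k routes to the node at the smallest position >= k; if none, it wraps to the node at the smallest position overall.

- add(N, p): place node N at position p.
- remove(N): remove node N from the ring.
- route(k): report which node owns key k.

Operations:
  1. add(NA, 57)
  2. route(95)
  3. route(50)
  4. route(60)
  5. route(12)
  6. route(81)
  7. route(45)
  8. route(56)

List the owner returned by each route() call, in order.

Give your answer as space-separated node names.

Op 1: add NA@57 -> ring=[57:NA]
Op 2: route key 95: none >= 95, wrap to smallest pos 57 -> NA
Op 3: route key 50: smallest pos >= 50 is 57 -> NA
Op 4: route key 60: none >= 60, wrap to smallest pos 57 -> NA
Op 5: route key 12: smallest pos >= 12 is 57 -> NA
Op 6: route key 81: none >= 81, wrap to smallest pos 57 -> NA
Op 7: route key 45: smallest pos >= 45 is 57 -> NA
Op 8: route key 56: smallest pos >= 56 is 57 -> NA

Answer: NA NA NA NA NA NA NA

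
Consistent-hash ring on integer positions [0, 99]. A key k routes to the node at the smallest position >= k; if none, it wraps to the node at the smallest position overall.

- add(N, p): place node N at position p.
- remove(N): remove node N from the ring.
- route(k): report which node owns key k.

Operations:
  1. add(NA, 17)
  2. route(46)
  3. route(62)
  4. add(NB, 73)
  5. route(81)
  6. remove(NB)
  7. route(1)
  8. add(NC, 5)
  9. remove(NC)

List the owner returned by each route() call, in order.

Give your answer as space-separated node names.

Op 1: add NA@17 -> ring=[17:NA]
Op 2: route key 46: none >= 46, wrap to smallest pos 17 -> NA
Op 3: route key 62: none >= 62, wrap to smallest pos 17 -> NA
Op 4: add NB@73 -> ring=[17:NA,73:NB]
Op 5: route key 81: none >= 81, wrap to smallest pos 17 -> NA
Op 6: remove NB -> ring=[17:NA]
Op 7: route key 1: smallest pos >= 1 is 17 -> NA
Op 8: add NC@5 -> ring=[5:NC,17:NA]
Op 9: remove NC -> ring=[17:NA]

Answer: NA NA NA NA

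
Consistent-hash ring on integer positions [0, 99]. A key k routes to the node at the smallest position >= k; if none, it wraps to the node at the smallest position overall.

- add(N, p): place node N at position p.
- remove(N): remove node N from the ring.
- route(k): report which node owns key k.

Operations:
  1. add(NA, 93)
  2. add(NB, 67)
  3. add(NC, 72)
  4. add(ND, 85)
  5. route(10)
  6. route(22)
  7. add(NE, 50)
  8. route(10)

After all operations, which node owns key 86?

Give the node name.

Op 1: add NA@93 -> ring=[93:NA]
Op 2: add NB@67 -> ring=[67:NB,93:NA]
Op 3: add NC@72 -> ring=[67:NB,72:NC,93:NA]
Op 4: add ND@85 -> ring=[67:NB,72:NC,85:ND,93:NA]
Op 5: route key 10: smallest pos >= 10 is 67 -> NB
Op 6: route key 22: smallest pos >= 22 is 67 -> NB
Op 7: add NE@50 -> ring=[50:NE,67:NB,72:NC,85:ND,93:NA]
Op 8: route key 10: smallest pos >= 10 is 50 -> NE
Final route key 86: smallest pos >= 86 is 93 -> NA

Answer: NA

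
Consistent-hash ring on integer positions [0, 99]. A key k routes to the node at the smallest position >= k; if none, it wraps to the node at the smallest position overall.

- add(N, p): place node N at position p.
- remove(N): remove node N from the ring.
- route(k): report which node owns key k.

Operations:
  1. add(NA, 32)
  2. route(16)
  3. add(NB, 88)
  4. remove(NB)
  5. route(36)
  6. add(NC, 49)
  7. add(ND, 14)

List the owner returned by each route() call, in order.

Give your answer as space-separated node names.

Answer: NA NA

Derivation:
Op 1: add NA@32 -> ring=[32:NA]
Op 2: route key 16: smallest pos >= 16 is 32 -> NA
Op 3: add NB@88 -> ring=[32:NA,88:NB]
Op 4: remove NB -> ring=[32:NA]
Op 5: route key 36: none >= 36, wrap to smallest pos 32 -> NA
Op 6: add NC@49 -> ring=[32:NA,49:NC]
Op 7: add ND@14 -> ring=[14:ND,32:NA,49:NC]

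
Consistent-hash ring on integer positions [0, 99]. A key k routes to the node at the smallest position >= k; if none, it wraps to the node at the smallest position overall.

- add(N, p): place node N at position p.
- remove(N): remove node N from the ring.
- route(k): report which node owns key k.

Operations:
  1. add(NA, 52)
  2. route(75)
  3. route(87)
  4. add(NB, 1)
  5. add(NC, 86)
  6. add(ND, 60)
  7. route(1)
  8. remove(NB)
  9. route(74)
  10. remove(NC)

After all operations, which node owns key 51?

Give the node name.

Answer: NA

Derivation:
Op 1: add NA@52 -> ring=[52:NA]
Op 2: route key 75: none >= 75, wrap to smallest pos 52 -> NA
Op 3: route key 87: none >= 87, wrap to smallest pos 52 -> NA
Op 4: add NB@1 -> ring=[1:NB,52:NA]
Op 5: add NC@86 -> ring=[1:NB,52:NA,86:NC]
Op 6: add ND@60 -> ring=[1:NB,52:NA,60:ND,86:NC]
Op 7: route key 1: smallest pos >= 1 is 1 -> NB
Op 8: remove NB -> ring=[52:NA,60:ND,86:NC]
Op 9: route key 74: smallest pos >= 74 is 86 -> NC
Op 10: remove NC -> ring=[52:NA,60:ND]
Final route key 51: smallest pos >= 51 is 52 -> NA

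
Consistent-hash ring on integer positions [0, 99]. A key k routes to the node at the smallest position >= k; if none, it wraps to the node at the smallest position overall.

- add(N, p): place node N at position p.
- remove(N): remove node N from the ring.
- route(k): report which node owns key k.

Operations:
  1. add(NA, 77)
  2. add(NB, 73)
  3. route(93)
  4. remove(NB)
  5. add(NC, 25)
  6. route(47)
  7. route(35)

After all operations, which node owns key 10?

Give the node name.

Op 1: add NA@77 -> ring=[77:NA]
Op 2: add NB@73 -> ring=[73:NB,77:NA]
Op 3: route key 93: none >= 93, wrap to smallest pos 73 -> NB
Op 4: remove NB -> ring=[77:NA]
Op 5: add NC@25 -> ring=[25:NC,77:NA]
Op 6: route key 47: smallest pos >= 47 is 77 -> NA
Op 7: route key 35: smallest pos >= 35 is 77 -> NA
Final route key 10: smallest pos >= 10 is 25 -> NC

Answer: NC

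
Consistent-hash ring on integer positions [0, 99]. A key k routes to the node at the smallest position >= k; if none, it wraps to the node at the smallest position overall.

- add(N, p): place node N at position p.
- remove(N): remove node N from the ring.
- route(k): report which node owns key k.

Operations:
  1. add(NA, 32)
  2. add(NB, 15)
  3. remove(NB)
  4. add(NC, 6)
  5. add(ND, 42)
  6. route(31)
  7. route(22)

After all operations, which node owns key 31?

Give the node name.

Op 1: add NA@32 -> ring=[32:NA]
Op 2: add NB@15 -> ring=[15:NB,32:NA]
Op 3: remove NB -> ring=[32:NA]
Op 4: add NC@6 -> ring=[6:NC,32:NA]
Op 5: add ND@42 -> ring=[6:NC,32:NA,42:ND]
Op 6: route key 31: smallest pos >= 31 is 32 -> NA
Op 7: route key 22: smallest pos >= 22 is 32 -> NA
Final route key 31: smallest pos >= 31 is 32 -> NA

Answer: NA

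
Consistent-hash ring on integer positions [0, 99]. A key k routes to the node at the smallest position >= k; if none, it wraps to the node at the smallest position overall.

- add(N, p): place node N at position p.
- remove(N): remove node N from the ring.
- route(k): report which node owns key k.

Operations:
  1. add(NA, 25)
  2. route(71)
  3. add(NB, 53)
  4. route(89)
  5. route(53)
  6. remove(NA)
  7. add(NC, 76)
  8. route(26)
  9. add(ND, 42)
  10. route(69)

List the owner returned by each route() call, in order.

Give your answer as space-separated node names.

Answer: NA NA NB NB NC

Derivation:
Op 1: add NA@25 -> ring=[25:NA]
Op 2: route key 71: none >= 71, wrap to smallest pos 25 -> NA
Op 3: add NB@53 -> ring=[25:NA,53:NB]
Op 4: route key 89: none >= 89, wrap to smallest pos 25 -> NA
Op 5: route key 53: smallest pos >= 53 is 53 -> NB
Op 6: remove NA -> ring=[53:NB]
Op 7: add NC@76 -> ring=[53:NB,76:NC]
Op 8: route key 26: smallest pos >= 26 is 53 -> NB
Op 9: add ND@42 -> ring=[42:ND,53:NB,76:NC]
Op 10: route key 69: smallest pos >= 69 is 76 -> NC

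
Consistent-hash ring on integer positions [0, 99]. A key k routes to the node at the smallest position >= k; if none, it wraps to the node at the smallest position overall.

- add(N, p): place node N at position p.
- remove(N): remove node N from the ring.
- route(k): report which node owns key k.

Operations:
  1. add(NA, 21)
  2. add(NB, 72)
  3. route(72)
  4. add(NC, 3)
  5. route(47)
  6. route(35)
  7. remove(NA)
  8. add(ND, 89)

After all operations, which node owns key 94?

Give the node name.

Op 1: add NA@21 -> ring=[21:NA]
Op 2: add NB@72 -> ring=[21:NA,72:NB]
Op 3: route key 72: smallest pos >= 72 is 72 -> NB
Op 4: add NC@3 -> ring=[3:NC,21:NA,72:NB]
Op 5: route key 47: smallest pos >= 47 is 72 -> NB
Op 6: route key 35: smallest pos >= 35 is 72 -> NB
Op 7: remove NA -> ring=[3:NC,72:NB]
Op 8: add ND@89 -> ring=[3:NC,72:NB,89:ND]
Final route key 94: none >= 94, wrap to smallest pos 3 -> NC

Answer: NC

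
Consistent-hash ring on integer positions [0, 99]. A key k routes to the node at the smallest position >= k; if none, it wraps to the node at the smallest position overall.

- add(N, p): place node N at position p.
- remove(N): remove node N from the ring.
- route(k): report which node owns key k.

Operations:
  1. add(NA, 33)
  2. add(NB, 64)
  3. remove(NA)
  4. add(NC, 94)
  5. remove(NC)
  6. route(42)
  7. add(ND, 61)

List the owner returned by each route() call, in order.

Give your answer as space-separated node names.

Op 1: add NA@33 -> ring=[33:NA]
Op 2: add NB@64 -> ring=[33:NA,64:NB]
Op 3: remove NA -> ring=[64:NB]
Op 4: add NC@94 -> ring=[64:NB,94:NC]
Op 5: remove NC -> ring=[64:NB]
Op 6: route key 42: smallest pos >= 42 is 64 -> NB
Op 7: add ND@61 -> ring=[61:ND,64:NB]

Answer: NB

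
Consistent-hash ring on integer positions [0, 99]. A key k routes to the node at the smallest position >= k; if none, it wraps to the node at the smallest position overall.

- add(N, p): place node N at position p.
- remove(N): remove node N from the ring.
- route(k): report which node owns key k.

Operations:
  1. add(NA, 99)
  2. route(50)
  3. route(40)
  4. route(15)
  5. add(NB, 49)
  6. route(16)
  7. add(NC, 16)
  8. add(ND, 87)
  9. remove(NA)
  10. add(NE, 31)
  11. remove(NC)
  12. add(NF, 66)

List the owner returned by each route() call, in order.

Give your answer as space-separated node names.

Op 1: add NA@99 -> ring=[99:NA]
Op 2: route key 50: smallest pos >= 50 is 99 -> NA
Op 3: route key 40: smallest pos >= 40 is 99 -> NA
Op 4: route key 15: smallest pos >= 15 is 99 -> NA
Op 5: add NB@49 -> ring=[49:NB,99:NA]
Op 6: route key 16: smallest pos >= 16 is 49 -> NB
Op 7: add NC@16 -> ring=[16:NC,49:NB,99:NA]
Op 8: add ND@87 -> ring=[16:NC,49:NB,87:ND,99:NA]
Op 9: remove NA -> ring=[16:NC,49:NB,87:ND]
Op 10: add NE@31 -> ring=[16:NC,31:NE,49:NB,87:ND]
Op 11: remove NC -> ring=[31:NE,49:NB,87:ND]
Op 12: add NF@66 -> ring=[31:NE,49:NB,66:NF,87:ND]

Answer: NA NA NA NB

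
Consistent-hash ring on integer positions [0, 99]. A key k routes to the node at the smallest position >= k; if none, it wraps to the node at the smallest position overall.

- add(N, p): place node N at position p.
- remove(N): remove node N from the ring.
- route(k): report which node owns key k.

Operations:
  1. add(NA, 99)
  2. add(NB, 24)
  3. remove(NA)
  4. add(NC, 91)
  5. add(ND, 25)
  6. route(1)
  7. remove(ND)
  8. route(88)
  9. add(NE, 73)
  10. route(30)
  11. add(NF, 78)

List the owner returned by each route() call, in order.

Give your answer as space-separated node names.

Answer: NB NC NE

Derivation:
Op 1: add NA@99 -> ring=[99:NA]
Op 2: add NB@24 -> ring=[24:NB,99:NA]
Op 3: remove NA -> ring=[24:NB]
Op 4: add NC@91 -> ring=[24:NB,91:NC]
Op 5: add ND@25 -> ring=[24:NB,25:ND,91:NC]
Op 6: route key 1: smallest pos >= 1 is 24 -> NB
Op 7: remove ND -> ring=[24:NB,91:NC]
Op 8: route key 88: smallest pos >= 88 is 91 -> NC
Op 9: add NE@73 -> ring=[24:NB,73:NE,91:NC]
Op 10: route key 30: smallest pos >= 30 is 73 -> NE
Op 11: add NF@78 -> ring=[24:NB,73:NE,78:NF,91:NC]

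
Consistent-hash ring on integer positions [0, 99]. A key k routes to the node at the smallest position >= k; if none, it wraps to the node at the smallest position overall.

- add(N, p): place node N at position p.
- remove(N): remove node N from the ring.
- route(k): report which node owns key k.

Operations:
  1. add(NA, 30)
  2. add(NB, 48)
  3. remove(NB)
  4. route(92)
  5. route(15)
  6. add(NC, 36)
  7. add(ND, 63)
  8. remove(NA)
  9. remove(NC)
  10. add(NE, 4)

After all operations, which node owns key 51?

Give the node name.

Op 1: add NA@30 -> ring=[30:NA]
Op 2: add NB@48 -> ring=[30:NA,48:NB]
Op 3: remove NB -> ring=[30:NA]
Op 4: route key 92: none >= 92, wrap to smallest pos 30 -> NA
Op 5: route key 15: smallest pos >= 15 is 30 -> NA
Op 6: add NC@36 -> ring=[30:NA,36:NC]
Op 7: add ND@63 -> ring=[30:NA,36:NC,63:ND]
Op 8: remove NA -> ring=[36:NC,63:ND]
Op 9: remove NC -> ring=[63:ND]
Op 10: add NE@4 -> ring=[4:NE,63:ND]
Final route key 51: smallest pos >= 51 is 63 -> ND

Answer: ND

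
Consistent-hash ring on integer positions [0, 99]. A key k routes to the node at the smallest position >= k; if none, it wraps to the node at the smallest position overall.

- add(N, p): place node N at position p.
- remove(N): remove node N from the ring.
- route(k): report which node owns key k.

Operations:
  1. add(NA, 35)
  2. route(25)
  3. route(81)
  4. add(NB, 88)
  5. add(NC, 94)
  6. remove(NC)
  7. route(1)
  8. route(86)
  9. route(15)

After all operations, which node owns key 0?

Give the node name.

Answer: NA

Derivation:
Op 1: add NA@35 -> ring=[35:NA]
Op 2: route key 25: smallest pos >= 25 is 35 -> NA
Op 3: route key 81: none >= 81, wrap to smallest pos 35 -> NA
Op 4: add NB@88 -> ring=[35:NA,88:NB]
Op 5: add NC@94 -> ring=[35:NA,88:NB,94:NC]
Op 6: remove NC -> ring=[35:NA,88:NB]
Op 7: route key 1: smallest pos >= 1 is 35 -> NA
Op 8: route key 86: smallest pos >= 86 is 88 -> NB
Op 9: route key 15: smallest pos >= 15 is 35 -> NA
Final route key 0: smallest pos >= 0 is 35 -> NA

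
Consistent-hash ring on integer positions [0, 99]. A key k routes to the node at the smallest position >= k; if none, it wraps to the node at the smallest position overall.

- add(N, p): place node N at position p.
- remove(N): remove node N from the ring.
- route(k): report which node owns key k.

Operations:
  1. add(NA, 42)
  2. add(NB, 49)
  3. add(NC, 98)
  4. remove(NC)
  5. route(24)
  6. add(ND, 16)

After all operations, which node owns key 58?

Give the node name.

Op 1: add NA@42 -> ring=[42:NA]
Op 2: add NB@49 -> ring=[42:NA,49:NB]
Op 3: add NC@98 -> ring=[42:NA,49:NB,98:NC]
Op 4: remove NC -> ring=[42:NA,49:NB]
Op 5: route key 24: smallest pos >= 24 is 42 -> NA
Op 6: add ND@16 -> ring=[16:ND,42:NA,49:NB]
Final route key 58: none >= 58, wrap to smallest pos 16 -> ND

Answer: ND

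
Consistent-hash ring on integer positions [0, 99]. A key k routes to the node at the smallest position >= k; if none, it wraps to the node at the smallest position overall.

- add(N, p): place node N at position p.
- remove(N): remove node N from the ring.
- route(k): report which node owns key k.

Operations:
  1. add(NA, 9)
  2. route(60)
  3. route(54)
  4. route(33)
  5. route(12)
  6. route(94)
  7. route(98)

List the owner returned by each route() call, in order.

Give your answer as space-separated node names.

Op 1: add NA@9 -> ring=[9:NA]
Op 2: route key 60: none >= 60, wrap to smallest pos 9 -> NA
Op 3: route key 54: none >= 54, wrap to smallest pos 9 -> NA
Op 4: route key 33: none >= 33, wrap to smallest pos 9 -> NA
Op 5: route key 12: none >= 12, wrap to smallest pos 9 -> NA
Op 6: route key 94: none >= 94, wrap to smallest pos 9 -> NA
Op 7: route key 98: none >= 98, wrap to smallest pos 9 -> NA

Answer: NA NA NA NA NA NA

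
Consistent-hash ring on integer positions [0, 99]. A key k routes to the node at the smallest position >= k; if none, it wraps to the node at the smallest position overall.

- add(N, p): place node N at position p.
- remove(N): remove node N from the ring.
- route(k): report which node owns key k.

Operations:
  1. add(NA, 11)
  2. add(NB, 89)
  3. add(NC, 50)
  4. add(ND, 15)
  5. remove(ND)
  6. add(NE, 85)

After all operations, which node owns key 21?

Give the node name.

Op 1: add NA@11 -> ring=[11:NA]
Op 2: add NB@89 -> ring=[11:NA,89:NB]
Op 3: add NC@50 -> ring=[11:NA,50:NC,89:NB]
Op 4: add ND@15 -> ring=[11:NA,15:ND,50:NC,89:NB]
Op 5: remove ND -> ring=[11:NA,50:NC,89:NB]
Op 6: add NE@85 -> ring=[11:NA,50:NC,85:NE,89:NB]
Final route key 21: smallest pos >= 21 is 50 -> NC

Answer: NC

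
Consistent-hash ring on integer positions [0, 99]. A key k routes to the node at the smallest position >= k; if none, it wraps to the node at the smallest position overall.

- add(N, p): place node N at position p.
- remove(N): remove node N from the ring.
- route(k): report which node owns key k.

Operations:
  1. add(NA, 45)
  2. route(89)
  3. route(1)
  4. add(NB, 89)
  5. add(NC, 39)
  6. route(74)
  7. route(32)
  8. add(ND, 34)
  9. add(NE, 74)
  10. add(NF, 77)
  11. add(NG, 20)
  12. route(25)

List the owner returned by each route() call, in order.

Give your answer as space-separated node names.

Op 1: add NA@45 -> ring=[45:NA]
Op 2: route key 89: none >= 89, wrap to smallest pos 45 -> NA
Op 3: route key 1: smallest pos >= 1 is 45 -> NA
Op 4: add NB@89 -> ring=[45:NA,89:NB]
Op 5: add NC@39 -> ring=[39:NC,45:NA,89:NB]
Op 6: route key 74: smallest pos >= 74 is 89 -> NB
Op 7: route key 32: smallest pos >= 32 is 39 -> NC
Op 8: add ND@34 -> ring=[34:ND,39:NC,45:NA,89:NB]
Op 9: add NE@74 -> ring=[34:ND,39:NC,45:NA,74:NE,89:NB]
Op 10: add NF@77 -> ring=[34:ND,39:NC,45:NA,74:NE,77:NF,89:NB]
Op 11: add NG@20 -> ring=[20:NG,34:ND,39:NC,45:NA,74:NE,77:NF,89:NB]
Op 12: route key 25: smallest pos >= 25 is 34 -> ND

Answer: NA NA NB NC ND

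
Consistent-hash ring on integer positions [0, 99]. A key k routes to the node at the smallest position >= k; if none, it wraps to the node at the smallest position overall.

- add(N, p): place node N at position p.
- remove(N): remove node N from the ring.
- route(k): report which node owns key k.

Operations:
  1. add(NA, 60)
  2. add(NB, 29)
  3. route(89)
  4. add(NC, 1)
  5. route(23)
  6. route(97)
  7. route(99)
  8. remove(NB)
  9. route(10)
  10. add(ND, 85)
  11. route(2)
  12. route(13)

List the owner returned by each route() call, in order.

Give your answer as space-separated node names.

Answer: NB NB NC NC NA NA NA

Derivation:
Op 1: add NA@60 -> ring=[60:NA]
Op 2: add NB@29 -> ring=[29:NB,60:NA]
Op 3: route key 89: none >= 89, wrap to smallest pos 29 -> NB
Op 4: add NC@1 -> ring=[1:NC,29:NB,60:NA]
Op 5: route key 23: smallest pos >= 23 is 29 -> NB
Op 6: route key 97: none >= 97, wrap to smallest pos 1 -> NC
Op 7: route key 99: none >= 99, wrap to smallest pos 1 -> NC
Op 8: remove NB -> ring=[1:NC,60:NA]
Op 9: route key 10: smallest pos >= 10 is 60 -> NA
Op 10: add ND@85 -> ring=[1:NC,60:NA,85:ND]
Op 11: route key 2: smallest pos >= 2 is 60 -> NA
Op 12: route key 13: smallest pos >= 13 is 60 -> NA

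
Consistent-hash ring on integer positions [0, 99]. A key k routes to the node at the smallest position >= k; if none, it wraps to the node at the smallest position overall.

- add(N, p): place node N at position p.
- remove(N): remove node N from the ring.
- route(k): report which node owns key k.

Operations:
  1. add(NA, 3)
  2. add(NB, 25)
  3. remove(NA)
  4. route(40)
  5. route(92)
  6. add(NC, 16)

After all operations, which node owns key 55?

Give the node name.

Answer: NC

Derivation:
Op 1: add NA@3 -> ring=[3:NA]
Op 2: add NB@25 -> ring=[3:NA,25:NB]
Op 3: remove NA -> ring=[25:NB]
Op 4: route key 40: none >= 40, wrap to smallest pos 25 -> NB
Op 5: route key 92: none >= 92, wrap to smallest pos 25 -> NB
Op 6: add NC@16 -> ring=[16:NC,25:NB]
Final route key 55: none >= 55, wrap to smallest pos 16 -> NC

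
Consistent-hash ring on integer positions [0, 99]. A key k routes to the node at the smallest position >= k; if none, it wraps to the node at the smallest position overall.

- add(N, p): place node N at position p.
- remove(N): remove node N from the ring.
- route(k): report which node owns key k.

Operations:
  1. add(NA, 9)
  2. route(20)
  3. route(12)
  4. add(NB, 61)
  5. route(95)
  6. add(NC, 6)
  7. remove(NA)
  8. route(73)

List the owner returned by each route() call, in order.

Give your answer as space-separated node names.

Answer: NA NA NA NC

Derivation:
Op 1: add NA@9 -> ring=[9:NA]
Op 2: route key 20: none >= 20, wrap to smallest pos 9 -> NA
Op 3: route key 12: none >= 12, wrap to smallest pos 9 -> NA
Op 4: add NB@61 -> ring=[9:NA,61:NB]
Op 5: route key 95: none >= 95, wrap to smallest pos 9 -> NA
Op 6: add NC@6 -> ring=[6:NC,9:NA,61:NB]
Op 7: remove NA -> ring=[6:NC,61:NB]
Op 8: route key 73: none >= 73, wrap to smallest pos 6 -> NC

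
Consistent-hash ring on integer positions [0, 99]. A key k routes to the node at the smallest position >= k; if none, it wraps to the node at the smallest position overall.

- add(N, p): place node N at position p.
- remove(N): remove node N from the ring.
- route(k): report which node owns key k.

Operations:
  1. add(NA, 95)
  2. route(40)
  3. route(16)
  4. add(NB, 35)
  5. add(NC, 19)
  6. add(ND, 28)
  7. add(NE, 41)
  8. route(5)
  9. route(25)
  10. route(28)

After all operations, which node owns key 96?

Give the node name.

Answer: NC

Derivation:
Op 1: add NA@95 -> ring=[95:NA]
Op 2: route key 40: smallest pos >= 40 is 95 -> NA
Op 3: route key 16: smallest pos >= 16 is 95 -> NA
Op 4: add NB@35 -> ring=[35:NB,95:NA]
Op 5: add NC@19 -> ring=[19:NC,35:NB,95:NA]
Op 6: add ND@28 -> ring=[19:NC,28:ND,35:NB,95:NA]
Op 7: add NE@41 -> ring=[19:NC,28:ND,35:NB,41:NE,95:NA]
Op 8: route key 5: smallest pos >= 5 is 19 -> NC
Op 9: route key 25: smallest pos >= 25 is 28 -> ND
Op 10: route key 28: smallest pos >= 28 is 28 -> ND
Final route key 96: none >= 96, wrap to smallest pos 19 -> NC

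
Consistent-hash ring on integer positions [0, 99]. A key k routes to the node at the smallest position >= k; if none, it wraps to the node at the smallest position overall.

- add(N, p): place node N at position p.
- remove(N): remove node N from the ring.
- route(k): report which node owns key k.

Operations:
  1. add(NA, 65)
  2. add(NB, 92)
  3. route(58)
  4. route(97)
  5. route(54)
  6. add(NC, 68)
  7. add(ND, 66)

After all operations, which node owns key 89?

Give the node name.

Answer: NB

Derivation:
Op 1: add NA@65 -> ring=[65:NA]
Op 2: add NB@92 -> ring=[65:NA,92:NB]
Op 3: route key 58: smallest pos >= 58 is 65 -> NA
Op 4: route key 97: none >= 97, wrap to smallest pos 65 -> NA
Op 5: route key 54: smallest pos >= 54 is 65 -> NA
Op 6: add NC@68 -> ring=[65:NA,68:NC,92:NB]
Op 7: add ND@66 -> ring=[65:NA,66:ND,68:NC,92:NB]
Final route key 89: smallest pos >= 89 is 92 -> NB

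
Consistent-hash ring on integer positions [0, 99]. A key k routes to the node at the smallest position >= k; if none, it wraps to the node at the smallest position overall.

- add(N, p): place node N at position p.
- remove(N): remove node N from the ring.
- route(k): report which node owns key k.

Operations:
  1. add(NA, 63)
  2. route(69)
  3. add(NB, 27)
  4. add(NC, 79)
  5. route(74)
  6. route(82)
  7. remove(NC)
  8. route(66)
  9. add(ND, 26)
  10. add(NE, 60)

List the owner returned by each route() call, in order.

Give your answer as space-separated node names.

Op 1: add NA@63 -> ring=[63:NA]
Op 2: route key 69: none >= 69, wrap to smallest pos 63 -> NA
Op 3: add NB@27 -> ring=[27:NB,63:NA]
Op 4: add NC@79 -> ring=[27:NB,63:NA,79:NC]
Op 5: route key 74: smallest pos >= 74 is 79 -> NC
Op 6: route key 82: none >= 82, wrap to smallest pos 27 -> NB
Op 7: remove NC -> ring=[27:NB,63:NA]
Op 8: route key 66: none >= 66, wrap to smallest pos 27 -> NB
Op 9: add ND@26 -> ring=[26:ND,27:NB,63:NA]
Op 10: add NE@60 -> ring=[26:ND,27:NB,60:NE,63:NA]

Answer: NA NC NB NB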